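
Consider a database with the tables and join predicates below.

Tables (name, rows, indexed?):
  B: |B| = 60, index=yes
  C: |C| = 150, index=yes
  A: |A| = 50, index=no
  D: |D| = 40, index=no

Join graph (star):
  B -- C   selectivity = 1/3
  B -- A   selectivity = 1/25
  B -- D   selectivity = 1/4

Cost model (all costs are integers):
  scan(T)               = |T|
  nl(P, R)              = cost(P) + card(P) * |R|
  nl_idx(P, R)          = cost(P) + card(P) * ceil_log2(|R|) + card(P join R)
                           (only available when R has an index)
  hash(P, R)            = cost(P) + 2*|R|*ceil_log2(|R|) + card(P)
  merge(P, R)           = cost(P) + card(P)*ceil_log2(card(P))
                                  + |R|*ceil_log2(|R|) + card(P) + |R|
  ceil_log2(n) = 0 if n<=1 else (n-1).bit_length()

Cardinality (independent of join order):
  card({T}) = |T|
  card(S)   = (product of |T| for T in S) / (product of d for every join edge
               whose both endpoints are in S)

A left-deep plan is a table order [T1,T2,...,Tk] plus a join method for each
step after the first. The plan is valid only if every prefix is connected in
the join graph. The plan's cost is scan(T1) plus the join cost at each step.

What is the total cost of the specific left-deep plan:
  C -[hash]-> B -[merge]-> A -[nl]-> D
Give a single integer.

step 1: scan C: cost=150, card=150
step 2: join B via hash
    card(P join B) = 150*60/(3) = 3000
    cost = 150 + 2*60*6 + 150 = 1020
step 3: join A via merge
    card(P join A) = 3000*50/(25) = 6000
    cost = 1020 + 3000*12 + 50*6 + 3000 + 50 = 40370
step 4: join D via nl
    card(P join D) = 6000*40/(4) = 60000
    cost = 40370 + 6000*40 = 280370

280370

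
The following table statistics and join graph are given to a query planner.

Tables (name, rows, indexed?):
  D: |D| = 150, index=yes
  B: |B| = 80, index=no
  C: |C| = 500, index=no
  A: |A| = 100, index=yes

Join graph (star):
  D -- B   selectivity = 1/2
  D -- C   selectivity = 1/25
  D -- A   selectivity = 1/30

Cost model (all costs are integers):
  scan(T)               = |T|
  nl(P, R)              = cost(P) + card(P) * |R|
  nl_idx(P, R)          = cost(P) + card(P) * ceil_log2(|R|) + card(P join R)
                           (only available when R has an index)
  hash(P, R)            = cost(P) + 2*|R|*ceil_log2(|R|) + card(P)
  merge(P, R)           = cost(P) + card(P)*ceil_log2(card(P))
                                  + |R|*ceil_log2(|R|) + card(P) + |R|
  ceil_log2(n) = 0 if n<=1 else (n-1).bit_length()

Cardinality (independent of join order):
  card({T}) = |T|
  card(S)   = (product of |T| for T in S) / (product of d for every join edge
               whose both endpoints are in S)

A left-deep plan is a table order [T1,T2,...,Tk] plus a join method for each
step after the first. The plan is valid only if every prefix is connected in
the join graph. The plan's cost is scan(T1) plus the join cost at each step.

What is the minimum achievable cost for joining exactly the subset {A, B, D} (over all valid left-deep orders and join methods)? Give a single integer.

3020

Selinger DP over subsets of {A,B,D}:
  {D}: scan cost=150, card=150
  {B}: scan cost=80, card=80
  {A}: scan cost=100, card=100
  {BD}: card=6000; try (B,hash)→1420, (D,merge)→2070, (B,merge)→2140, (D,hash)→2560, (D,nl_idx)→6720, (D,nl)→12080 …(+1); best=1420 via (B,hash)
  {AD}: card=500; try (D,nl_idx)→1400, (A,hash)→1700, (A,nl_idx)→1700, (D,merge)→2250, (A,merge)→2300, (D,hash)→2600 …(+2); best=1400 via (D,nl_idx)
  {ABD}: card=20000; try (B,hash)→3020, (B,merge)→7040, (A,hash)→8820, (B,nl)→41400, (A,nl_idx)→63420, (A,merge)→86220 …(+1); best=3020 via (B,hash)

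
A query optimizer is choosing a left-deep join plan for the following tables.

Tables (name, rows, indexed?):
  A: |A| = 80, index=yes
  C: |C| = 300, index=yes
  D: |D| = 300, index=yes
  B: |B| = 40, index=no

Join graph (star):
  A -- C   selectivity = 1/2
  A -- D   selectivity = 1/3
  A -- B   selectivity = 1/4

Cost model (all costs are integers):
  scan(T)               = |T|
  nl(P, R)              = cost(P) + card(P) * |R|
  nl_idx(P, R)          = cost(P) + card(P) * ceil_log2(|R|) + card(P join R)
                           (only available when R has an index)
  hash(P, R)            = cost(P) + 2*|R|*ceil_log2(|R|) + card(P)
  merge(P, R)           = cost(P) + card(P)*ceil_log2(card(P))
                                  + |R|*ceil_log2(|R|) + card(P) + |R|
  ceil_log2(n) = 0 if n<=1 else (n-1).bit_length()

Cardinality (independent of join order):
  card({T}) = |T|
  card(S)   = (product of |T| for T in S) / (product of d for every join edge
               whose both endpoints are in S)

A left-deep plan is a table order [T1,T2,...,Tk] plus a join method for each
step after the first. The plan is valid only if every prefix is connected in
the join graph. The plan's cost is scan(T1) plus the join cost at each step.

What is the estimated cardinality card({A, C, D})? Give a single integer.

Tables in S: A(80), C(300), D(300)
Edges inside S: A-C(d=2), A-D(d=3)
numerator = 80 * 300 * 300 = 7200000
denominator = 2 * 3 = 6
card(S) = 7200000 / 6 = 1200000

1200000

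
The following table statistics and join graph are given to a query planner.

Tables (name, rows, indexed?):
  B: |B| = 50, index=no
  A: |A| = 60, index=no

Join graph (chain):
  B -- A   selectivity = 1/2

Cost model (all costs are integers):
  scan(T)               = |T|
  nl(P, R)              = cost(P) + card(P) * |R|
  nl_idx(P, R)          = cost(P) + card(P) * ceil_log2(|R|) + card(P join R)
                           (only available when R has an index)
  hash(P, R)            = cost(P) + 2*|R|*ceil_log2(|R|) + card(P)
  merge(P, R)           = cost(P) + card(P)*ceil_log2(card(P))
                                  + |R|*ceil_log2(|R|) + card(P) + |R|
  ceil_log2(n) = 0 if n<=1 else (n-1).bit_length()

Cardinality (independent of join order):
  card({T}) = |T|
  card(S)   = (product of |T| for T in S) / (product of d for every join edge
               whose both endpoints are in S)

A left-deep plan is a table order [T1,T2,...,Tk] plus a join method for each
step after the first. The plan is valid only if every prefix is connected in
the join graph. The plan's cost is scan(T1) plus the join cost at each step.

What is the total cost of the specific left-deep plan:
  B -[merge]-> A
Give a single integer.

820

step 1: scan B: cost=50, card=50
step 2: join A via merge
    card(P join A) = 50*60/(2) = 1500
    cost = 50 + 50*6 + 60*6 + 50 + 60 = 820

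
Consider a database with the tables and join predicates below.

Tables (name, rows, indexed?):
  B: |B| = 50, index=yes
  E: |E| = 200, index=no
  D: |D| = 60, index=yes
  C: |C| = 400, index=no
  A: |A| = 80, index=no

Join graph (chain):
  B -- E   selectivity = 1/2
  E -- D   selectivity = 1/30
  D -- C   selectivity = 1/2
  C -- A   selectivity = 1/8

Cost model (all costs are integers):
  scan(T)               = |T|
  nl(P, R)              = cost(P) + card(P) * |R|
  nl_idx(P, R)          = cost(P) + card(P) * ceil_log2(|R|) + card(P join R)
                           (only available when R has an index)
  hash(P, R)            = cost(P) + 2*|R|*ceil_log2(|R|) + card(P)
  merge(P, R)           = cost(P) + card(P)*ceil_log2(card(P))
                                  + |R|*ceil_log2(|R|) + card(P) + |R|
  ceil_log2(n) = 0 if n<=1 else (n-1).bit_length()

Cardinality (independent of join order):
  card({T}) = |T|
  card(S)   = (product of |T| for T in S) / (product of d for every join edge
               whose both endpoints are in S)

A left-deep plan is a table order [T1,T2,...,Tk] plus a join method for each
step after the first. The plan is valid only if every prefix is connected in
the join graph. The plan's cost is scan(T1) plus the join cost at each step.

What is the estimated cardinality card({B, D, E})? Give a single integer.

10000

Tables in S: B(50), D(60), E(200)
Edges inside S: B-E(d=2), E-D(d=30)
numerator = 50 * 60 * 200 = 600000
denominator = 2 * 30 = 60
card(S) = 600000 / 60 = 10000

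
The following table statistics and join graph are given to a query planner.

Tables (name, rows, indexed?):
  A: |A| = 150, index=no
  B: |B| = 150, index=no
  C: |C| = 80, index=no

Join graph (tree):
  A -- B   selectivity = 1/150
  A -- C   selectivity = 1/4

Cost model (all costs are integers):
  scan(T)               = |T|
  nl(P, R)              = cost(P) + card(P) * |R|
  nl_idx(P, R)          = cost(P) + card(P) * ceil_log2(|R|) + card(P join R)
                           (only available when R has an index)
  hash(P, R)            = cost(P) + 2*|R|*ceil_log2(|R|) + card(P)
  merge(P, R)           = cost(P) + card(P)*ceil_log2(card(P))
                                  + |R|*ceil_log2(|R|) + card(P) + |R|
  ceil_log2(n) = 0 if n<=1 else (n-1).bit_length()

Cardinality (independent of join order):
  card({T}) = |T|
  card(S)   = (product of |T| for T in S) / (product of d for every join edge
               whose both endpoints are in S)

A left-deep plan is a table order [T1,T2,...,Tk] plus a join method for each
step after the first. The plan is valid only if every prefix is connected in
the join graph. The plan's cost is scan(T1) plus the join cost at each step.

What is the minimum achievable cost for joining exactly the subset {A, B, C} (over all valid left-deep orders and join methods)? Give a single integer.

Selinger DP over subsets of {A,B,C}:
  {A}: scan cost=150, card=150
  {B}: scan cost=150, card=150
  {C}: scan cost=80, card=80
  {AB}: card=150; try (B,hash)→2700, (A,hash)→2700, (B,merge)→2850, (A,merge)→2850, (B,nl)→22650, (A,nl)→22650; best=2700 via (B,hash)
  {AC}: card=3000; try (C,hash)→1420, (A,merge)→2070, (C,merge)→2140, (A,hash)→2560, (A,nl)→12080, (C,nl)→12150; best=1420 via (C,hash)
  {ABC}: card=3000; try (C,hash)→3970, (C,merge)→4690, (B,hash)→6820, (C,nl)→14700, (B,merge)→41770, (B,nl)→451420; best=3970 via (C,hash)

3970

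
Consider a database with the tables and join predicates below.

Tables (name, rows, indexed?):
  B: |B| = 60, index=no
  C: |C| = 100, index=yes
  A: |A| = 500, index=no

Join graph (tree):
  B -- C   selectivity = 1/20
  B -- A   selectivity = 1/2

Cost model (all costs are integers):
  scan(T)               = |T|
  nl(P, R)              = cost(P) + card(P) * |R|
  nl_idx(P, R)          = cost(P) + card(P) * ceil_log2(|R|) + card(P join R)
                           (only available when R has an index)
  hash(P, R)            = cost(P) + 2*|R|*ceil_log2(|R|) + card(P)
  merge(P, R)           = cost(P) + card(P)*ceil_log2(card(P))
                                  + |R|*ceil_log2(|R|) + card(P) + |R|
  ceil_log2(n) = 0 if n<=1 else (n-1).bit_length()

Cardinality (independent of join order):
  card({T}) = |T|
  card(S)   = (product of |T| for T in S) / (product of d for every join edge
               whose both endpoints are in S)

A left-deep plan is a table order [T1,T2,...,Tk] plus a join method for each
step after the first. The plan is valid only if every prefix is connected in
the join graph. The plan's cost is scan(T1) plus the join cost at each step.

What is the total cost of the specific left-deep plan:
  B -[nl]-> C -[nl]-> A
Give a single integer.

step 1: scan B: cost=60, card=60
step 2: join C via nl
    card(P join C) = 60*100/(20) = 300
    cost = 60 + 60*100 = 6060
step 3: join A via nl
    card(P join A) = 300*500/(2) = 75000
    cost = 6060 + 300*500 = 156060

156060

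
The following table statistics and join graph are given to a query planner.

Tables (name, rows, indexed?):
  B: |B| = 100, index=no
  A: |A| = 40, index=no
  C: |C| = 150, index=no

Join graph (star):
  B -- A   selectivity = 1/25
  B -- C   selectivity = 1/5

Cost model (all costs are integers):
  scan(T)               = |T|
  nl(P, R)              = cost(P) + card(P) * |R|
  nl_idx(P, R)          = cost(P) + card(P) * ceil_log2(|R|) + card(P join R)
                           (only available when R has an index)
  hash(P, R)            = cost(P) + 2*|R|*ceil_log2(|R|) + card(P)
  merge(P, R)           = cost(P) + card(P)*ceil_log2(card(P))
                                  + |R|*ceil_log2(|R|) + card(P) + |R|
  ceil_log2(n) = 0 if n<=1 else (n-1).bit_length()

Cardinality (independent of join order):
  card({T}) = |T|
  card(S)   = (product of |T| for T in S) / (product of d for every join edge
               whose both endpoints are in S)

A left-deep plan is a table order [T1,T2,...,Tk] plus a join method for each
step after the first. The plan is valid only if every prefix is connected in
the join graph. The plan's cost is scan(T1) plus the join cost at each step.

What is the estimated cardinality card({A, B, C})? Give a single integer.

4800

Tables in S: A(40), B(100), C(150)
Edges inside S: B-A(d=25), B-C(d=5)
numerator = 40 * 100 * 150 = 600000
denominator = 25 * 5 = 125
card(S) = 600000 / 125 = 4800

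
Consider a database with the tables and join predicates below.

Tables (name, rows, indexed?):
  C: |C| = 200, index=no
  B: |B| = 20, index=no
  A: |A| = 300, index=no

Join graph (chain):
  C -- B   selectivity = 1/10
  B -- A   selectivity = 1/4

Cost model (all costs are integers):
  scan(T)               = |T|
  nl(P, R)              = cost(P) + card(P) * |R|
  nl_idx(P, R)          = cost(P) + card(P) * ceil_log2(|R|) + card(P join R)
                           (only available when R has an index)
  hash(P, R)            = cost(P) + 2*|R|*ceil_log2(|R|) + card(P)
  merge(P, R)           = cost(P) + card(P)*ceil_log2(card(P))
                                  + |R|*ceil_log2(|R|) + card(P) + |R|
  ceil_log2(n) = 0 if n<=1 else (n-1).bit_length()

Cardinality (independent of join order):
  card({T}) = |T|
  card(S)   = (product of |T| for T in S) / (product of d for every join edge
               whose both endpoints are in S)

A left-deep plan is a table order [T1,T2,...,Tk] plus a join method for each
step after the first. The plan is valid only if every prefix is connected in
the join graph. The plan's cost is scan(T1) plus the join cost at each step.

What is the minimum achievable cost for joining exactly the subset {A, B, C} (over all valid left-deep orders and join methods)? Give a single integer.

5500

Selinger DP over subsets of {A,B,C}:
  {C}: scan cost=200, card=200
  {B}: scan cost=20, card=20
  {A}: scan cost=300, card=300
  {BC}: card=400; try (B,hash)→600, (C,merge)→1940, (B,merge)→2120, (C,hash)→3240, (C,nl)→4020, (B,nl)→4200; best=600 via (B,hash)
  {AB}: card=1500; try (B,hash)→800, (A,merge)→3140, (B,merge)→3420, (A,hash)→5440, (A,nl)→6020, (B,nl)→6300; best=800 via (B,hash)
  {ABC}: card=30000; try (C,hash)→5500, (A,hash)→6400, (A,merge)→7600, (C,merge)→20600, (A,nl)→120600, (C,nl)→300800; best=5500 via (C,hash)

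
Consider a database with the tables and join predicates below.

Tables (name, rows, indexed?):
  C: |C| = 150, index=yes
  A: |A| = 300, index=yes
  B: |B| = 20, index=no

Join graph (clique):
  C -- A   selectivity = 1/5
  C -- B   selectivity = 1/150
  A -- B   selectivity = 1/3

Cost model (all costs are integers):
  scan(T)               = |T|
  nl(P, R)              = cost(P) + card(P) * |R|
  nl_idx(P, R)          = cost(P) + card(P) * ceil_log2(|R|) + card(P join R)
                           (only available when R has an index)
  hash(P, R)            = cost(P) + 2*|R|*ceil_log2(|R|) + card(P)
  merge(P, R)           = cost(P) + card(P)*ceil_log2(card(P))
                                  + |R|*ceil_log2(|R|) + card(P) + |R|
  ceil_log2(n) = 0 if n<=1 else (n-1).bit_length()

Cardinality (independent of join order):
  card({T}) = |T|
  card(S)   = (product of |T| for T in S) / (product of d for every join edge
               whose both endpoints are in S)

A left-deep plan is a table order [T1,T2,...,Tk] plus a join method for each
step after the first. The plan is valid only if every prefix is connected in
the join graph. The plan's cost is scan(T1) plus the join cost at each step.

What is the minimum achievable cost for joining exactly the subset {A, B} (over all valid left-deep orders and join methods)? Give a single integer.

Selinger DP over subsets of {A,B}:
  {A}: scan cost=300, card=300
  {B}: scan cost=20, card=20
  {AB}: card=2000; try (B,hash)→800, (A,nl_idx)→2200, (A,merge)→3140, (B,merge)→3420, (A,hash)→5440, (A,nl)→6020 …(+1); best=800 via (B,hash)

800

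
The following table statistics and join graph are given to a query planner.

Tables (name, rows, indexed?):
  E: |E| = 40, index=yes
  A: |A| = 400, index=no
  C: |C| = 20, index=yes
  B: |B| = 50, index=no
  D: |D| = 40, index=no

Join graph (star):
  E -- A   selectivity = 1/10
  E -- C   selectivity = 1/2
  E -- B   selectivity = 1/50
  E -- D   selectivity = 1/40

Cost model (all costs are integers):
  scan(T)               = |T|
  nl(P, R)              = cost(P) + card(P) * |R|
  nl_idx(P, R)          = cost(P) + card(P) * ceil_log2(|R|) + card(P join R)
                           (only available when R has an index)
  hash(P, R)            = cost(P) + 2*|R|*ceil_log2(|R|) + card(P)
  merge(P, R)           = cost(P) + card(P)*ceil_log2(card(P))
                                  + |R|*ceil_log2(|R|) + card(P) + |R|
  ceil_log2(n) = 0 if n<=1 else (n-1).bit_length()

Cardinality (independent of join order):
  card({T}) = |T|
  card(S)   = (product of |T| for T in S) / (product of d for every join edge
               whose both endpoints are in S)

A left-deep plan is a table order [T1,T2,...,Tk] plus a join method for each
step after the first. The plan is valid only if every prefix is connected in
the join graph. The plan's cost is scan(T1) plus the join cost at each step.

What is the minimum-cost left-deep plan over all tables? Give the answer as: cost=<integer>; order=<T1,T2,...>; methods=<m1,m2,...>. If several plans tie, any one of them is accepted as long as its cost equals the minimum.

cost=6990; order=B,E,D,A,C; methods=nl_idx,hash,merge,hash

Selinger DP (subsets sized 1..n):
  {E}: scan cost=40, card=40
  {A}: scan cost=400, card=400
  {C}: scan cost=20, card=20
  {B}: scan cost=50, card=50
  {D}: scan cost=40, card=40
  {AE}: card=1600; try (E,hash)→1280, (A,merge)→4320, (E,nl_idx)→4400, (E,merge)→4680, (A,hash)→7280, (A,nl)→16040 …(+1); best=1280 via (E,hash)
  {CE}: card=400; try (C,hash)→280, (E,merge)→420, (C,merge)→440, (E,hash)→520, (E,nl_idx)→540, (C,nl_idx)→640 …(+2); best=280 via (C,hash)
  {BE}: card=40; try (E,nl_idx)→390, (E,hash)→580, (B,merge)→670, (E,merge)→680, (B,hash)→680, (B,nl)→2040 …(+1); best=390 via (E,nl_idx)
  {DE}: card=40; try (E,nl_idx)→320, (E,hash)→560, (D,hash)→560, (E,merge)→600, (D,merge)→600, (E,nl)→1640 …(+1); best=320 via (E,nl_idx)
  {ACE}: card=16000; try (C,hash)→3080, (A,hash)→7880, (A,merge)→8280, (C,merge)→20600, (C,nl_idx)→25280, (C,nl)→33280 …(+1); best=3080 via (C,hash)
  {ABE}: card=1600; try (B,hash)→3480, (A,merge)→4670, (A,hash)→7630, (A,nl)→16390, (B,merge)→20830, (B,nl)→81280; best=3480 via (B,hash)
  {ADE}: card=1600; try (D,hash)→3360, (A,merge)→4600, (A,hash)→7560, (A,nl)→16320, (D,merge)→20760, (D,nl)→65280; best=3360 via (D,hash)
  {BCE}: card=400; try (C,hash)→630, (C,merge)→790, (C,nl_idx)→990, (C,nl)→1190, (B,hash)→1280, (B,merge)→4630 …(+1); best=630 via (C,hash)
  {CDE}: card=400; try (C,hash)→560, (C,merge)→720, (C,nl_idx)→920, (C,nl)→1120, (D,hash)→1160, (D,merge)→4560 …(+1); best=560 via (C,hash)
  {BDE}: card=40; try (D,hash)→910, (D,merge)→950, (B,merge)→950, (B,hash)→960, (D,nl)→1990, (B,nl)→2320; best=910 via (D,hash)
  {ABCE}: card=16000; try (C,hash)→5280, (A,hash)→8230, (A,merge)→8630, (B,hash)→19680, (C,merge)→22800, (C,nl_idx)→27480 …(+4); best=5280 via (C,hash)
  {ACDE}: card=16000; try (C,hash)→5160, (A,hash)→8160, (A,merge)→8560, (D,hash)→19560, (C,merge)→22680, (C,nl_idx)→27360 …(+4); best=5160 via (C,hash)
  {ABDE}: card=1600; try (A,merge)→5190, (D,hash)→5560, (B,hash)→5560, (A,hash)→8150, (A,nl)→16910, (B,merge)→22910 …(+3); best=5190 via (A,merge)
  {BCDE}: card=400; try (C,hash)→1150, (C,merge)→1310, (D,hash)→1510, (C,nl_idx)→1510, (B,hash)→1560, (C,nl)→1710 …(+4); best=1150 via (C,hash)
  {ABCDE}: card=16000; try (C,hash)→6990, (A,hash)→8750, (A,merge)→9150, (D,hash)→21760, (B,hash)→21760, (C,merge)→24510 …(+7); best=6990 via (C,hash)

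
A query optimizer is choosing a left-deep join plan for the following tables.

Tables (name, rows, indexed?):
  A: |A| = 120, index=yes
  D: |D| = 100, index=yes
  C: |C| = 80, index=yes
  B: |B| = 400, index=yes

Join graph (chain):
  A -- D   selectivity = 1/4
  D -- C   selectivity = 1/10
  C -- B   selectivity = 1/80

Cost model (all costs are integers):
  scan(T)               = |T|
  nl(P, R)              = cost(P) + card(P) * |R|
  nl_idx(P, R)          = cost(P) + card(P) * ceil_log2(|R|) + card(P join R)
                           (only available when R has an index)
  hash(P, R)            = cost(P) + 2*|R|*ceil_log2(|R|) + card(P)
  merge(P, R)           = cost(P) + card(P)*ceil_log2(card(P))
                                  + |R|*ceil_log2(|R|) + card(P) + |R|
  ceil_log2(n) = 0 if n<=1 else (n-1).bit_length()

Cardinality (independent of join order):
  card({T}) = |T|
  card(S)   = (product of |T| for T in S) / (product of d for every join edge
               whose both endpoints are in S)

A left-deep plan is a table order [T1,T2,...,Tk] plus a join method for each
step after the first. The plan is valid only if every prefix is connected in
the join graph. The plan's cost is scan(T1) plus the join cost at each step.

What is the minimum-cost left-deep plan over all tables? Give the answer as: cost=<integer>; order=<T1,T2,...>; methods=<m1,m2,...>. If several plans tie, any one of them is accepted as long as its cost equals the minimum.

Selinger DP (subsets sized 1..n):
  {A}: scan cost=120, card=120
  {D}: scan cost=100, card=100
  {C}: scan cost=80, card=80
  {B}: scan cost=400, card=400
  {AD}: card=3000; try (D,hash)→1640, (A,merge)→1860, (D,merge)→1880, (A,hash)→1880, (A,nl_idx)→3800, (D,nl_idx)→3960 …(+2); best=1640 via (D,hash)
  {CD}: card=800; try (C,hash)→1320, (D,nl_idx)→1440, (D,merge)→1520, (C,merge)→1540, (D,hash)→1560, (C,nl_idx)→1600 …(+2); best=1320 via (C,hash)
  {BC}: card=400; try (B,nl_idx)→1200, (C,hash)→1920, (C,nl_idx)→3600, (B,merge)→4720, (C,merge)→5040, (B,hash)→7360 …(+2); best=1200 via (B,nl_idx)
  {ACD}: card=24000; try (A,hash)→3800, (C,hash)→5760, (A,merge)→11080, (A,nl_idx)→30920, (C,merge)→41280, (C,nl_idx)→46640 …(+2); best=3800 via (A,hash)
  {BCD}: card=4000; try (D,hash)→3000, (D,merge)→6000, (D,nl_idx)→8000, (B,hash)→9320, (B,nl_idx)→12520, (B,merge)→14120 …(+2); best=3000 via (D,hash)
  {ABCD}: card=120000; try (A,hash)→8680, (B,hash)→35000, (A,merge)→55960, (A,nl_idx)→151000, (B,nl_idx)→339800, (B,merge)→391800 …(+2); best=8680 via (A,hash)

cost=8680; order=C,B,D,A; methods=nl_idx,hash,hash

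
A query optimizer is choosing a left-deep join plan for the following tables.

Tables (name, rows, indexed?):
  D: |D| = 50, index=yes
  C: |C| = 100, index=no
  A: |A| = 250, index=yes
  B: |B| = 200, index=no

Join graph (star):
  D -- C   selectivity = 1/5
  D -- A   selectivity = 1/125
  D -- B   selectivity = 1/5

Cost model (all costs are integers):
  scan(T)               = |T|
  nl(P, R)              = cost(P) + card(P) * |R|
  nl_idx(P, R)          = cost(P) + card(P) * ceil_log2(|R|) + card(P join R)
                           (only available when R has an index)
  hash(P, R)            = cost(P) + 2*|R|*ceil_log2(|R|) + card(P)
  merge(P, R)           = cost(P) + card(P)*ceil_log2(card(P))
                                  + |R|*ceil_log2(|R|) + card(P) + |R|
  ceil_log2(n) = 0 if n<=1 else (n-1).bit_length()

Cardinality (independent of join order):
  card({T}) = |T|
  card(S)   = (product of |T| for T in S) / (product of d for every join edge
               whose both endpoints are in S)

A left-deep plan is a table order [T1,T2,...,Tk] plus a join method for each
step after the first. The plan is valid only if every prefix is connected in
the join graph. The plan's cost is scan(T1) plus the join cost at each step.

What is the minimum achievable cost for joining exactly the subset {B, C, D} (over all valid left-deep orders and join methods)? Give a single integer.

4400

Selinger DP over subsets of {B,C,D}:
  {D}: scan cost=50, card=50
  {C}: scan cost=100, card=100
  {B}: scan cost=200, card=200
  {CD}: card=1000; try (D,hash)→800, (C,merge)→1200, (D,merge)→1250, (C,hash)→1500, (D,nl_idx)→1700, (C,nl)→5050 …(+1); best=800 via (D,hash)
  {BD}: card=2000; try (D,hash)→1000, (B,merge)→2200, (D,merge)→2350, (B,hash)→3300, (D,nl_idx)→3400, (B,nl)→10050 …(+1); best=1000 via (D,hash)
  {BCD}: card=40000; try (C,hash)→4400, (B,hash)→5000, (B,merge)→13600, (C,merge)→25800, (B,nl)→200800, (C,nl)→201000; best=4400 via (C,hash)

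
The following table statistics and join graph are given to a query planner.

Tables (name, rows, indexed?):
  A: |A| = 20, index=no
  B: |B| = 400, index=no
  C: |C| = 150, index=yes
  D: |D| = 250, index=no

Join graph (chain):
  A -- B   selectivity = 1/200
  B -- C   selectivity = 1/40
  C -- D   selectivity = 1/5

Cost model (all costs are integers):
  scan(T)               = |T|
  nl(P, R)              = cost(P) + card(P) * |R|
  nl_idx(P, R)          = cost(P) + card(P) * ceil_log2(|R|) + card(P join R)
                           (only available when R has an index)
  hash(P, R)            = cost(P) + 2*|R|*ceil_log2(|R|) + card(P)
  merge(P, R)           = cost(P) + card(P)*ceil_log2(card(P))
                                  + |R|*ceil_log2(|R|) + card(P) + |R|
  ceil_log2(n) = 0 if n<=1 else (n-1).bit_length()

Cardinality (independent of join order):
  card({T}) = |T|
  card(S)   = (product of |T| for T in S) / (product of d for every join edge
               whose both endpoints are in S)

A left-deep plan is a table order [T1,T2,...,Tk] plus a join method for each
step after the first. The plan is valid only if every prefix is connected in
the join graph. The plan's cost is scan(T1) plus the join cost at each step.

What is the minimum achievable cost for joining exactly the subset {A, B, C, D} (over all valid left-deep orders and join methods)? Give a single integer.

Selinger DP over subsets of {A,B,C,D}:
  {A}: scan cost=20, card=20
  {B}: scan cost=400, card=400
  {C}: scan cost=150, card=150
  {D}: scan cost=250, card=250
  {AB}: card=40; try (A,hash)→1000, (B,merge)→4140, (A,merge)→4520, (B,hash)→7240, (B,nl)→8020, (A,nl)→8400; best=1000 via (A,hash)
  {BC}: card=1500; try (C,hash)→3200, (C,nl_idx)→5100, (B,merge)→5500, (C,merge)→5750, (B,hash)→7500, (B,nl)→60150 …(+1); best=3200 via (C,hash)
  {CD}: card=7500; try (C,hash)→2900, (D,merge)→3750, (C,merge)→3850, (D,hash)→4300, (C,nl_idx)→9750, (D,nl)→37650 …(+1); best=2900 via (C,hash)
  {ABC}: card=150; try (C,nl_idx)→1470, (C,merge)→2630, (C,hash)→3440, (A,hash)→4900, (C,nl)→7000, (A,merge)→21320 …(+1); best=1470 via (C,nl_idx)
  {BCD}: card=75000; try (D,hash)→8700, (B,hash)→17600, (D,merge)→23450, (B,merge)→111900, (D,nl)→378200, (B,nl)→3002900; best=8700 via (D,hash)
  {ABCD}: card=7500; try (D,merge)→5070, (D,hash)→5620, (D,nl)→38970, (A,hash)→83900, (A,merge)→1358820, (A,nl)→1508700; best=5070 via (D,merge)

5070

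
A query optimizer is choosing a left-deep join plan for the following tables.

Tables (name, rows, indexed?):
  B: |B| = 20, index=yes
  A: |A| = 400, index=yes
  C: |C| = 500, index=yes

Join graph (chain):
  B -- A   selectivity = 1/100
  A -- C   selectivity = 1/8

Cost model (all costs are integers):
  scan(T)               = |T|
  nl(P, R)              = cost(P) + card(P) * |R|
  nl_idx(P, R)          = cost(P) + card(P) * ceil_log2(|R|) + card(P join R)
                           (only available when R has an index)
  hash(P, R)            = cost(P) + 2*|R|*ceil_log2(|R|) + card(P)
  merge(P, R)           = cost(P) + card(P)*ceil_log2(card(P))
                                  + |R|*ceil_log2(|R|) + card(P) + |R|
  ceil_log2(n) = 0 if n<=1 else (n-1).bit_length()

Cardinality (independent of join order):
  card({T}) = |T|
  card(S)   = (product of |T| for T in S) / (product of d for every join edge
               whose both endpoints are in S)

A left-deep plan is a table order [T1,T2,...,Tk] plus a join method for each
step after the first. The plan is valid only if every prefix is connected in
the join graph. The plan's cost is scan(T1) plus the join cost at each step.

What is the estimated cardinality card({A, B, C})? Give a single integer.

Tables in S: A(400), B(20), C(500)
Edges inside S: B-A(d=100), A-C(d=8)
numerator = 400 * 20 * 500 = 4000000
denominator = 100 * 8 = 800
card(S) = 4000000 / 800 = 5000

5000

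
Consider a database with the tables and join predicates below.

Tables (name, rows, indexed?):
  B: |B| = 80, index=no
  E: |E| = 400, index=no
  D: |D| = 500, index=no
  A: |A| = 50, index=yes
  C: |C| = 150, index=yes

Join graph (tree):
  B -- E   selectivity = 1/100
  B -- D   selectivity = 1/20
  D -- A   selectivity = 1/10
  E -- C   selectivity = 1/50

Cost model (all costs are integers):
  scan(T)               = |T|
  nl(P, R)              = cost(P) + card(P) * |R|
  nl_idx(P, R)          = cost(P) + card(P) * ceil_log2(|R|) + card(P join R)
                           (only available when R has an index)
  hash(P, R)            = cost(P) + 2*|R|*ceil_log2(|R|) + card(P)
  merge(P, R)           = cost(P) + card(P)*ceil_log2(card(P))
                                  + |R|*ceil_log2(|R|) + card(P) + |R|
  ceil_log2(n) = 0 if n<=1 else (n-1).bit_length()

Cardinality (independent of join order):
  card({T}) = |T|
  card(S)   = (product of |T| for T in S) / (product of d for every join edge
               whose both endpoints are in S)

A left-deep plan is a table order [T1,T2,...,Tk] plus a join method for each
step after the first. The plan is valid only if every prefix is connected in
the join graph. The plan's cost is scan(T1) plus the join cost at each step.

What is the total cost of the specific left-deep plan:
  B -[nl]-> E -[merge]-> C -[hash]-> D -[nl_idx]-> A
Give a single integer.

310590

step 1: scan B: cost=80, card=80
step 2: join E via nl
    card(P join E) = 80*400/(100) = 320
    cost = 80 + 80*400 = 32080
step 3: join C via merge
    card(P join C) = 320*150/(50) = 960
    cost = 32080 + 320*9 + 150*8 + 320 + 150 = 36630
step 4: join D via hash
    card(P join D) = 960*500/(20) = 24000
    cost = 36630 + 2*500*9 + 960 = 46590
step 5: join A via nl_idx
    card(P join A) = 24000*50/(10) = 120000
    cost = 46590 + 24000*6 + 120000 = 310590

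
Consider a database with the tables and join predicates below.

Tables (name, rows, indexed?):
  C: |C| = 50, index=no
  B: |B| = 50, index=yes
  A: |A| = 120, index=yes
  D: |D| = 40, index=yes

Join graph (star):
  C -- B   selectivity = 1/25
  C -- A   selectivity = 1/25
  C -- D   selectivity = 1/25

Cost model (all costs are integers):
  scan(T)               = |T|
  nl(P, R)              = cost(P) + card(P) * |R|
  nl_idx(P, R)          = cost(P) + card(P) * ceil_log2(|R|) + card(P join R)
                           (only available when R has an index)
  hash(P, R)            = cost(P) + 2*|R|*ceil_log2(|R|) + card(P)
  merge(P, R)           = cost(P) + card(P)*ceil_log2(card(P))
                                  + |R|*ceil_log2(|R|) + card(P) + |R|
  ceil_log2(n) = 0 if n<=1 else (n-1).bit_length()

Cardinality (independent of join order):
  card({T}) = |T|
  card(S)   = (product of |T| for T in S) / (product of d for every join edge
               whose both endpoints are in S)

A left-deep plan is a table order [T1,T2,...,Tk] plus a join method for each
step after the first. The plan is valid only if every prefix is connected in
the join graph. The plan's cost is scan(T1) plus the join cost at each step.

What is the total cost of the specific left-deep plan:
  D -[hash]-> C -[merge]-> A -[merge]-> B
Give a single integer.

step 1: scan D: cost=40, card=40
step 2: join C via hash
    card(P join C) = 40*50/(25) = 80
    cost = 40 + 2*50*6 + 40 = 680
step 3: join A via merge
    card(P join A) = 80*120/(25) = 384
    cost = 680 + 80*7 + 120*7 + 80 + 120 = 2280
step 4: join B via merge
    card(P join B) = 384*50/(25) = 768
    cost = 2280 + 384*9 + 50*6 + 384 + 50 = 6470

6470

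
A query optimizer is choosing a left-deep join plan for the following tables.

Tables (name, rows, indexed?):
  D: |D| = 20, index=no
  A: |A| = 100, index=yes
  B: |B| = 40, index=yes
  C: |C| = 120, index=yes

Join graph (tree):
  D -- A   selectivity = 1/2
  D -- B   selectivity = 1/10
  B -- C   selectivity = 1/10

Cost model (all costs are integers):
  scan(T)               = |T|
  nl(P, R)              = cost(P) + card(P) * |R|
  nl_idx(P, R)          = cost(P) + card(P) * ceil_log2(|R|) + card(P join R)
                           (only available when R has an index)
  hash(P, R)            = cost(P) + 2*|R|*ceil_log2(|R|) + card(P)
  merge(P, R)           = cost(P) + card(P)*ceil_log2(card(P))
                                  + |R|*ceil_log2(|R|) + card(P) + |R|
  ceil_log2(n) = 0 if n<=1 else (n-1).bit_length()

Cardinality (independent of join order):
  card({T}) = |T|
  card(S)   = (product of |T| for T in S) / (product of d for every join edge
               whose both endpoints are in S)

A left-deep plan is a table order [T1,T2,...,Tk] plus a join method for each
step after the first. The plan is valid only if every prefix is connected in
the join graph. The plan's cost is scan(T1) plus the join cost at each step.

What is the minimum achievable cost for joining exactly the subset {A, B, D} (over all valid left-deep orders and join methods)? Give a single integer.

1660

Selinger DP over subsets of {A,B,D}:
  {D}: scan cost=20, card=20
  {A}: scan cost=100, card=100
  {B}: scan cost=40, card=40
  {AD}: card=1000; try (D,hash)→400, (A,merge)→940, (D,merge)→1020, (A,nl_idx)→1160, (A,hash)→1440, (A,nl)→2020 …(+1); best=400 via (D,hash)
  {BD}: card=80; try (B,nl_idx)→220, (D,hash)→280, (B,merge)→420, (D,merge)→440, (B,hash)→520, (B,nl)→820 …(+1); best=220 via (B,nl_idx)
  {ABD}: card=4000; try (A,merge)→1660, (A,hash)→1700, (B,hash)→1880, (A,nl_idx)→4780, (A,nl)→8220, (B,nl_idx)→10400 …(+2); best=1660 via (A,merge)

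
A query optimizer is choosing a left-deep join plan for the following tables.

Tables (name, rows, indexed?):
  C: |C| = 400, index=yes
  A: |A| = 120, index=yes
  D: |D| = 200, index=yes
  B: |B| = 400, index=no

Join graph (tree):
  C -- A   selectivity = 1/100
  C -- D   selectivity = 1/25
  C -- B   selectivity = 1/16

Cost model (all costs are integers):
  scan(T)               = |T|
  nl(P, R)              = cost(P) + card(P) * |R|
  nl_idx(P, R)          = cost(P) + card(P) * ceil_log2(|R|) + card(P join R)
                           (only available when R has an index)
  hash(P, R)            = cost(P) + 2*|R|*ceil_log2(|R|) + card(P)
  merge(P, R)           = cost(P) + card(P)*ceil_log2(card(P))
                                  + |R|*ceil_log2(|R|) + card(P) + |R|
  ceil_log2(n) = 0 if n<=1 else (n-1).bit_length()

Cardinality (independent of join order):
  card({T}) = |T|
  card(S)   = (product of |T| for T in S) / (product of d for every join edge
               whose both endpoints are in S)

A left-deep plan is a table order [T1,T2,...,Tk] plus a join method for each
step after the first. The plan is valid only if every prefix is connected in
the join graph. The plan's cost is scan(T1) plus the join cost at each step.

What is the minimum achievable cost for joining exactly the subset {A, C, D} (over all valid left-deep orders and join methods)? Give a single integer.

Selinger DP over subsets of {A,C,D}:
  {C}: scan cost=400, card=400
  {A}: scan cost=120, card=120
  {D}: scan cost=200, card=200
  {AC}: card=480; try (C,nl_idx)→1680, (A,hash)→2480, (A,nl_idx)→3680, (C,merge)→5080, (A,merge)→5360, (C,hash)→7440 …(+2); best=1680 via (C,nl_idx)
  {CD}: card=3200; try (D,hash)→4000, (C,nl_idx)→5200, (C,merge)→6000, (D,merge)→6200, (D,nl_idx)→6800, (C,hash)→7600 …(+2); best=4000 via (D,hash)
  {ACD}: card=3840; try (D,hash)→5360, (D,merge)→8280, (A,hash)→8880, (D,nl_idx)→9360, (A,nl_idx)→30240, (A,merge)→46560 …(+2); best=5360 via (D,hash)

5360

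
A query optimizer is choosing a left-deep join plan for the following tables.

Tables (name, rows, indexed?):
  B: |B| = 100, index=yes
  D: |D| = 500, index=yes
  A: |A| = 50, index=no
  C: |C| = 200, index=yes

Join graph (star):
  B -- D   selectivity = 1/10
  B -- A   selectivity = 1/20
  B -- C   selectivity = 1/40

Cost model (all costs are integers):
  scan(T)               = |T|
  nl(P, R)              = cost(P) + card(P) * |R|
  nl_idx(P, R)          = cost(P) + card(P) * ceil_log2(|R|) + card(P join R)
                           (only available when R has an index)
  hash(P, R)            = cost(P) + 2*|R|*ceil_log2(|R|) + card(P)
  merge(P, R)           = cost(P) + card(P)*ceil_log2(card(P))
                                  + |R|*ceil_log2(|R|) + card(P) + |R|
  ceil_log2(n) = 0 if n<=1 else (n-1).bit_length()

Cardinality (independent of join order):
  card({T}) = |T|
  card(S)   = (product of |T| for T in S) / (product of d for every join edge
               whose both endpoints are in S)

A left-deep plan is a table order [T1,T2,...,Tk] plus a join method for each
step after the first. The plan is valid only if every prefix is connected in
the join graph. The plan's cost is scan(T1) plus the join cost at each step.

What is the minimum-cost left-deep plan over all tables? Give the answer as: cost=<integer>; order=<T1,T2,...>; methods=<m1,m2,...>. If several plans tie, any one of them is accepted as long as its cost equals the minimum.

cost=12750; order=B,C,A,D; methods=nl_idx,hash,hash

Selinger DP (subsets sized 1..n):
  {B}: scan cost=100, card=100
  {D}: scan cost=500, card=500
  {A}: scan cost=50, card=50
  {C}: scan cost=200, card=200
  {BD}: card=5000; try (B,hash)→2400, (D,merge)→5900, (D,nl_idx)→6000, (B,merge)→6300, (B,nl_idx)→9000, (D,hash)→9200 …(+2); best=2400 via (B,hash)
  {AB}: card=250; try (B,nl_idx)→650, (A,hash)→800, (B,merge)→1200, (A,merge)→1250, (B,hash)→1500, (B,nl)→5050 …(+1); best=650 via (B,nl_idx)
  {BC}: card=500; try (C,nl_idx)→1400, (B,hash)→1800, (B,nl_idx)→2100, (C,merge)→2700, (B,merge)→2800, (C,hash)→3400 …(+2); best=1400 via (C,nl_idx)
  {ABD}: card=12500; try (D,merge)→7900, (A,hash)→8000, (D,hash)→9900, (D,nl_idx)→15400, (A,merge)→72750, (D,nl)→125650 …(+1); best=7900 via (D,merge)
  {BCD}: card=25000; try (C,hash)→10600, (D,hash)→10900, (D,merge)→11400, (D,nl_idx)→30900, (C,nl_idx)→67400, (C,merge)→74200 …(+2); best=10600 via (C,hash)
  {ABC}: card=1250; try (A,hash)→2500, (C,nl_idx)→3900, (C,hash)→4100, (C,merge)→4700, (A,merge)→6750, (A,nl)→26400 …(+1); best=2500 via (A,hash)
  {ABCD}: card=62500; try (D,hash)→12750, (D,merge)→22500, (C,hash)→23600, (A,hash)→36200, (D,nl_idx)→76250, (C,nl_idx)→170400 …(+5); best=12750 via (D,hash)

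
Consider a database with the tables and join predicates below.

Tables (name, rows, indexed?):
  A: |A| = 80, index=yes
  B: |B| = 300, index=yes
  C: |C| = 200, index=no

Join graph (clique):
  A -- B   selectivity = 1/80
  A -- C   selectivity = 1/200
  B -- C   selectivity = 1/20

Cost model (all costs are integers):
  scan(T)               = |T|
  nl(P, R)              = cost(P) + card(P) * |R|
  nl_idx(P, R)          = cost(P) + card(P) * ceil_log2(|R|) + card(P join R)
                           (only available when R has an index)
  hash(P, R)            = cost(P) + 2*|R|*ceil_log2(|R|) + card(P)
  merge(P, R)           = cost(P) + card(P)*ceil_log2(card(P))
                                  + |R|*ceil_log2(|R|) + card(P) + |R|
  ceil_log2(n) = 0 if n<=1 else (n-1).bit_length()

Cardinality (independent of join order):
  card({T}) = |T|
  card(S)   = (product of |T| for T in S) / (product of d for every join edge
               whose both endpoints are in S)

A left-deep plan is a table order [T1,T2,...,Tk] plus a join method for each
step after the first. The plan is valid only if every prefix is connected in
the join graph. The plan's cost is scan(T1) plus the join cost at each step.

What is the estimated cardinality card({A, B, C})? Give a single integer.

15

Tables in S: A(80), B(300), C(200)
Edges inside S: A-B(d=80), A-C(d=200), B-C(d=20)
numerator = 80 * 300 * 200 = 4800000
denominator = 80 * 200 * 20 = 320000
card(S) = 4800000 / 320000 = 15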